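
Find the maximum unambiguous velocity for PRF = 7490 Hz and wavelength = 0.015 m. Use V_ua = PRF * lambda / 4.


V_ua = 7490 * 0.015 / 4 = 28.1 m/s

28.1 m/s


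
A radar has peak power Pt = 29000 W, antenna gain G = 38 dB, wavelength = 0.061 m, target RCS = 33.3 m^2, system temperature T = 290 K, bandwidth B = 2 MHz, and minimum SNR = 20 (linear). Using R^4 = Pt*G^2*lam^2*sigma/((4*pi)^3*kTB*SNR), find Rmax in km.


G_lin = 10^(38/10) = 6309.573445
R^4 = 29000 * 6309.573445^2 * 0.061^2 * 33.3 / ((4*pi)^3 * 1.38e-23 * 290 * 2000000.0 * 20)
R^4 = 4.50335e20 m^4
R_max = (4.50335e20)^(1/4) = 145674.6 m = 145.7 km

145.7 km


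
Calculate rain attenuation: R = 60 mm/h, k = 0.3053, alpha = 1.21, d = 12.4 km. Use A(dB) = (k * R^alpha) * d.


gamma = 0.3053 * 60^1.21 = 43.280256 dB/km
A = 43.280256 * 12.4 = 536.68 dB

536.68 dB


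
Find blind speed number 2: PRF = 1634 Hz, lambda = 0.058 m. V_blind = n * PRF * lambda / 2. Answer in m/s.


V_blind = 2 * 1634 * 0.058 / 2 = 94.8 m/s

94.8 m/s


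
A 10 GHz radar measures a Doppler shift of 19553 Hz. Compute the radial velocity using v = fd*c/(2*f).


v = 19553 * 3e8 / (2 * 10000000000.0) = 293.3 m/s

293.3 m/s


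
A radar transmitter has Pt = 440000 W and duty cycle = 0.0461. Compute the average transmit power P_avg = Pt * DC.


P_avg = 440000 * 0.0461 = 20284.0 W

20284.0 W


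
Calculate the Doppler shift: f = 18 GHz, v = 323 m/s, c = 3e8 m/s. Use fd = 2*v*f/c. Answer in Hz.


fd = 2 * 323 * 18000000000.0 / 3e8 = 38760.0 Hz

38760.0 Hz


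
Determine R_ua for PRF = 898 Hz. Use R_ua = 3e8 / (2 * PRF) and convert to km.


R_ua = 3e8 / (2 * 898) = 167037.9 m = 167.0 km

167.0 km


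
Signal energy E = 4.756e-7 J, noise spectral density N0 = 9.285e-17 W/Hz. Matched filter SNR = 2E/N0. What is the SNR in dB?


SNR_lin = 2 * 4.756e-7 / 9.285e-17 = 1.024e10
SNR_dB = 10*log10(1.024e10) = 100.1 dB

100.1 dB


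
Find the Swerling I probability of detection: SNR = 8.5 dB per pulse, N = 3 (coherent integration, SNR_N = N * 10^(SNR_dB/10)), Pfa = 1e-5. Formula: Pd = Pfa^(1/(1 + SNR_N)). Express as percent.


SNR_lin = 10^(8.5/10) = 7.07946
SNR_N = 3 * 7.07946 = 21.23838
1/(1 + SNR_N) = 1/22.23838 = 0.0449673
Pd = (1e-5)^0.0449673 = 0.59589
Pd = 59.6%

59.6%


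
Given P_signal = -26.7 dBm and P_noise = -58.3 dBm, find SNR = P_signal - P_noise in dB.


SNR = -26.7 - (-58.3) = 31.6 dB

31.6 dB


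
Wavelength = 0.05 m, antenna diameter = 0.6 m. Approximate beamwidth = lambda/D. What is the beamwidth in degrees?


BW_rad = 0.05 / 0.6 = 0.083333
BW_deg = 4.77 degrees

4.77 degrees


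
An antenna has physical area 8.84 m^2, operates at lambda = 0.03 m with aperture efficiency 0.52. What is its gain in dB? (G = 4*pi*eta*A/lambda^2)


G_linear = 4*pi*0.52*8.84/0.03^2 = 64183.44
G_dB = 10*log10(64183.44) = 48.1 dB

48.1 dB


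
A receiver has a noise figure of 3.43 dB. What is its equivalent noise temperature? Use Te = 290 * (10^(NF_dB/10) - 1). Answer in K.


NF_lin = 10^(3.43/10) = 2.202926
Te = 290 * (2.202926 - 1) = 348.8 K

348.8 K


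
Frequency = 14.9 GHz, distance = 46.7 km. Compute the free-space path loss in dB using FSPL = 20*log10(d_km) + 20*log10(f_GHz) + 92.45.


20*log10(46.7) = 33.39
20*log10(14.9) = 23.46
FSPL = 149.3 dB

149.3 dB


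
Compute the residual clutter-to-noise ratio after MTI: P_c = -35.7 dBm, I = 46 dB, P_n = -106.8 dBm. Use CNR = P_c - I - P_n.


CNR = -35.7 - 46 - (-106.8) = 25.1 dB

25.1 dB


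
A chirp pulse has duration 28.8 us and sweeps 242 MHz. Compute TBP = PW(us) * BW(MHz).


TBP = 28.8 * 242 = 6969.6

6969.6


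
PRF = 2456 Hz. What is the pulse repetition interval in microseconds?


PRI = 1/2456 = 0.0004071661 s = 407.2 us

407.2 us


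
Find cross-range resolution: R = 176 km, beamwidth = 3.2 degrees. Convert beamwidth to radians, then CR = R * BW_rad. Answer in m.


BW_rad = 0.055850536
CR = 176000 * 0.055850536 = 9829.7 m

9829.7 m


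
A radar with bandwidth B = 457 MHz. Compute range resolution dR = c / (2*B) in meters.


dR = 3e8 / (2 * 457000000.0) = 0.33 m

0.33 m


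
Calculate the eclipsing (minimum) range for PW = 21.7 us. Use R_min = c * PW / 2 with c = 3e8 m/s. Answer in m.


R_min = 3e8 * 21.7e-6 / 2 = 3255.0 m

3255.0 m


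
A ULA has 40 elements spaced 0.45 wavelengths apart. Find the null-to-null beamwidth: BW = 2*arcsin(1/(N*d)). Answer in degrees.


1/(N*d) = 1/(40*0.45) = 0.055556
BW = 2*arcsin(0.055556) = 6.4 degrees

6.4 degrees


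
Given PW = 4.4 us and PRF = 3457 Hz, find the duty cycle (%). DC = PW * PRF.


DC = 4.4e-6 * 3457 * 100 = 1.52%

1.52%


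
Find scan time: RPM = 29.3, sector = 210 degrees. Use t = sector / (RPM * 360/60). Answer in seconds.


t = 210 / (29.3 * 360) * 60 = 1.19 s

1.19 s


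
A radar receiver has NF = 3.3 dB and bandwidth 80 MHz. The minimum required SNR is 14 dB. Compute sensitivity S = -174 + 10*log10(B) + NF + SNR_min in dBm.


10*log10(80000000.0) = 79.03
S = -174 + 79.03 + 3.3 + 14 = -77.7 dBm

-77.7 dBm


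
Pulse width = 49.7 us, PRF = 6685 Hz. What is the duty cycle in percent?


DC = 49.7e-6 * 6685 * 100 = 33.22%

33.22%


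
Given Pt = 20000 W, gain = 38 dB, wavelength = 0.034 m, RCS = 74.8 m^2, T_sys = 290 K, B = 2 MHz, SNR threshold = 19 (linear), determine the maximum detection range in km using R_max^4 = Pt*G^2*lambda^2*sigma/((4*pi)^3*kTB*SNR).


G_lin = 10^(38/10) = 6309.573445
R^4 = 20000 * 6309.573445^2 * 0.034^2 * 74.8 / ((4*pi)^3 * 1.38e-23 * 290 * 2000000.0 * 19)
R^4 = 2.28139e20 m^4
R_max = (2.28139e20)^(1/4) = 122899.4 m = 122.9 km

122.9 km


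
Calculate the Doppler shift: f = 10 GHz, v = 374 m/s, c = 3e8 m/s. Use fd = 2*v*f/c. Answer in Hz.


fd = 2 * 374 * 10000000000.0 / 3e8 = 24933.3 Hz

24933.3 Hz


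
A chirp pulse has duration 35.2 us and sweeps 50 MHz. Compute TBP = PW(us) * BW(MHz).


TBP = 35.2 * 50 = 1760.0

1760.0


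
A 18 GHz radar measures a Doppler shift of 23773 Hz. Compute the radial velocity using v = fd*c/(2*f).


v = 23773 * 3e8 / (2 * 18000000000.0) = 198.1 m/s

198.1 m/s


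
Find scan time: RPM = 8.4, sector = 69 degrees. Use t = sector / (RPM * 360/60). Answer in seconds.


t = 69 / (8.4 * 360) * 60 = 1.37 s

1.37 s


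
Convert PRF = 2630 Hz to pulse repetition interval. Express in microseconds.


PRI = 1/2630 = 0.0003802281 s = 380.2 us

380.2 us


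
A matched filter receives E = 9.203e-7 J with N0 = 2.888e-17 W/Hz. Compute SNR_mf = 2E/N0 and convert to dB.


SNR_lin = 2 * 9.203e-7 / 2.888e-17 = 6.373e10
SNR_dB = 10*log10(6.373e10) = 108.0 dB

108.0 dB


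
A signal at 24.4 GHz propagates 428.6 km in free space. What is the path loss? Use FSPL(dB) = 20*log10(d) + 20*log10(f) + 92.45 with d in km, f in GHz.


20*log10(428.6) = 52.64
20*log10(24.4) = 27.75
FSPL = 172.8 dB

172.8 dB


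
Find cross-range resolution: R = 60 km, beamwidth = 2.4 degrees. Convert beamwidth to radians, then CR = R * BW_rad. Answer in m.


BW_rad = 0.041887902
CR = 60000 * 0.041887902 = 2513.3 m

2513.3 m


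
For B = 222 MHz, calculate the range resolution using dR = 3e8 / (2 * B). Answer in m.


dR = 3e8 / (2 * 222000000.0) = 0.68 m

0.68 m


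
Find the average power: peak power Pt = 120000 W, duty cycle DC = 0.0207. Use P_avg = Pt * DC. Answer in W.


P_avg = 120000 * 0.0207 = 2484.0 W

2484.0 W


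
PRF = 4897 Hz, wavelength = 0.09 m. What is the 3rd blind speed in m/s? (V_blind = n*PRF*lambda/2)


V_blind = 3 * 4897 * 0.09 / 2 = 661.1 m/s

661.1 m/s


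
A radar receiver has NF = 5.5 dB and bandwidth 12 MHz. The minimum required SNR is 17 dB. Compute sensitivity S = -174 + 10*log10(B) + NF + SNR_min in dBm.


10*log10(12000000.0) = 70.79
S = -174 + 70.79 + 5.5 + 17 = -80.7 dBm

-80.7 dBm


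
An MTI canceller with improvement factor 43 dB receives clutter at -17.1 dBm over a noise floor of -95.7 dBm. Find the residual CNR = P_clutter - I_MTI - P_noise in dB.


CNR = -17.1 - 43 - (-95.7) = 35.6 dB

35.6 dB


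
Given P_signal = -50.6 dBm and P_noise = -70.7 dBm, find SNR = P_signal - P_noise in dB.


SNR = -50.6 - (-70.7) = 20.1 dB

20.1 dB


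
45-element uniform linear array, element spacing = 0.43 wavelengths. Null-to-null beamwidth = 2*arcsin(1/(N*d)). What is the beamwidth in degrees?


1/(N*d) = 1/(45*0.43) = 0.05168
BW = 2*arcsin(0.05168) = 5.9 degrees

5.9 degrees


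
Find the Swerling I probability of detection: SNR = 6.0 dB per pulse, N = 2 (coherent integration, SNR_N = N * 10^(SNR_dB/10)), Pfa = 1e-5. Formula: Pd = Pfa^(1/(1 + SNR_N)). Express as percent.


SNR_lin = 10^(6.0/10) = 3.98107
SNR_N = 2 * 3.98107 = 7.96214
1/(1 + SNR_N) = 1/8.96214 = 0.1115805
Pd = (1e-5)^0.1115805 = 0.27676
Pd = 27.7%

27.7%


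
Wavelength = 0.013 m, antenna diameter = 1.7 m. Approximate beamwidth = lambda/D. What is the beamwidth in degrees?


BW_rad = 0.013 / 1.7 = 0.007647
BW_deg = 0.44 degrees

0.44 degrees


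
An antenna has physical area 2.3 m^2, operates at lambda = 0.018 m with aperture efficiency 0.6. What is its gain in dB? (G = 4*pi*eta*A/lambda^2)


G_linear = 4*pi*0.6*2.3/0.018^2 = 53523.43
G_dB = 10*log10(53523.43) = 47.3 dB

47.3 dB


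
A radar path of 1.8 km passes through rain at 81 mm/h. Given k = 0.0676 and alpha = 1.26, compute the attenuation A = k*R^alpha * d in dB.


gamma = 0.0676 * 81^1.26 = 17.164763 dB/km
A = 17.164763 * 1.8 = 30.9 dB

30.9 dB


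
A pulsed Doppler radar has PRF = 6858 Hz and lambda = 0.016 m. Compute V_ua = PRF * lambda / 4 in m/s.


V_ua = 6858 * 0.016 / 4 = 27.4 m/s

27.4 m/s


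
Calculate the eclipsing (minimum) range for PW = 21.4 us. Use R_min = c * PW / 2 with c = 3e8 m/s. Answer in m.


R_min = 3e8 * 21.4e-6 / 2 = 3210.0 m

3210.0 m


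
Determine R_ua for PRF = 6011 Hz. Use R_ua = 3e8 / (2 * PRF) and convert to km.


R_ua = 3e8 / (2 * 6011) = 24954.3 m = 25.0 km

25.0 km


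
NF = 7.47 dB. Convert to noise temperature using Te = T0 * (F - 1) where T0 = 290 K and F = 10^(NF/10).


NF_lin = 10^(7.47/10) = 5.584702
Te = 290 * (5.584702 - 1) = 1329.6 K

1329.6 K


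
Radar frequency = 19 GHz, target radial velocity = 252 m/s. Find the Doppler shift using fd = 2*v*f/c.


fd = 2 * 252 * 19000000000.0 / 3e8 = 31920.0 Hz

31920.0 Hz


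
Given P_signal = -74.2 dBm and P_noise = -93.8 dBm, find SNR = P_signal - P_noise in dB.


SNR = -74.2 - (-93.8) = 19.6 dB

19.6 dB


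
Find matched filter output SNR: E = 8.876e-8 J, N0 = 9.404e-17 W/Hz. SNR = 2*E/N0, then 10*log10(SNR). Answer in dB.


SNR_lin = 2 * 8.876e-8 / 9.404e-17 = 1.888e9
SNR_dB = 10*log10(1.888e9) = 92.8 dB

92.8 dB


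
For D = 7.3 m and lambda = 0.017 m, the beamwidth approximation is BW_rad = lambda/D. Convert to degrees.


BW_rad = 0.017 / 7.3 = 0.002329
BW_deg = 0.13 degrees

0.13 degrees


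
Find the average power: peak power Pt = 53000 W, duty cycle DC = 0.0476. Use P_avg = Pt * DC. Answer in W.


P_avg = 53000 * 0.0476 = 2522.8 W

2522.8 W


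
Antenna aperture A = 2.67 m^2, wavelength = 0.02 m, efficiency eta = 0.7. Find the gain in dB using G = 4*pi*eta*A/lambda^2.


G_linear = 4*pi*0.7*2.67/0.02^2 = 58716.37
G_dB = 10*log10(58716.37) = 47.7 dB

47.7 dB


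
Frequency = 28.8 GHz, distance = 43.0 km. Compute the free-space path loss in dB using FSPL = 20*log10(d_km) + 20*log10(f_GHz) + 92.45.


20*log10(43.0) = 32.67
20*log10(28.8) = 29.19
FSPL = 154.3 dB

154.3 dB


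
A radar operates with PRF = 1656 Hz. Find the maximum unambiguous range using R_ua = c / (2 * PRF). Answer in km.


R_ua = 3e8 / (2 * 1656) = 90579.7 m = 90.6 km

90.6 km


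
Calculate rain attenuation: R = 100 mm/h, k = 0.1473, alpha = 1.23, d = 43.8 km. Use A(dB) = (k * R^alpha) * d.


gamma = 0.1473 * 100^1.23 = 42.481784 dB/km
A = 42.481784 * 43.8 = 1860.7 dB

1860.7 dB


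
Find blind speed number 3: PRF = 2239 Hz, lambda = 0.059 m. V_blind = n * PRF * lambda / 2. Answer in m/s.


V_blind = 3 * 2239 * 0.059 / 2 = 198.2 m/s

198.2 m/s


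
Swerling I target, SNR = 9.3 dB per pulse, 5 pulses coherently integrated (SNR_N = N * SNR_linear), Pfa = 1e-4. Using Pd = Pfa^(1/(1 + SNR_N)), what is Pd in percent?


SNR_lin = 10^(9.3/10) = 8.51138
SNR_N = 5 * 8.51138 = 42.5569
1/(1 + SNR_N) = 1/43.5569 = 0.0229585
Pd = (1e-4)^0.0229585 = 0.80941
Pd = 80.9%

80.9%


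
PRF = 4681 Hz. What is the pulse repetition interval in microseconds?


PRI = 1/4681 = 0.0002136296 s = 213.6 us

213.6 us


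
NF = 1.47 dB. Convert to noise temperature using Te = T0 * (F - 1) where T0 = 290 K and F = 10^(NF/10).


NF_lin = 10^(1.47/10) = 1.402814
Te = 290 * (1.402814 - 1) = 116.8 K

116.8 K


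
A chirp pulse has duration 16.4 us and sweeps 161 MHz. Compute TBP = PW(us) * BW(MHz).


TBP = 16.4 * 161 = 2640.4

2640.4


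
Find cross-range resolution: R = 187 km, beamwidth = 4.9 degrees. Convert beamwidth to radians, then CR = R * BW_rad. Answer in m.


BW_rad = 0.085521133
CR = 187000 * 0.085521133 = 15992.5 m

15992.5 m


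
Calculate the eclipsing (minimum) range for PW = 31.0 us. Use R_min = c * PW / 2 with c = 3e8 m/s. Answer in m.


R_min = 3e8 * 31.0e-6 / 2 = 4650.0 m

4650.0 m


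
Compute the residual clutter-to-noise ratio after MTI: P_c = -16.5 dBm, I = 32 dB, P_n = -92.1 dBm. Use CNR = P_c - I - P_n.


CNR = -16.5 - 32 - (-92.1) = 43.6 dB

43.6 dB


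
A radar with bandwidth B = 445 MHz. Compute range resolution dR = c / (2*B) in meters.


dR = 3e8 / (2 * 445000000.0) = 0.34 m

0.34 m


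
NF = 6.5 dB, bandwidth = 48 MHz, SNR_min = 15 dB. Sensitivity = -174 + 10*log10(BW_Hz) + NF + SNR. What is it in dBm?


10*log10(48000000.0) = 76.81
S = -174 + 76.81 + 6.5 + 15 = -75.7 dBm

-75.7 dBm


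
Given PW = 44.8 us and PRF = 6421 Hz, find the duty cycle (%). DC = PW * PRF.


DC = 44.8e-6 * 6421 * 100 = 28.77%

28.77%


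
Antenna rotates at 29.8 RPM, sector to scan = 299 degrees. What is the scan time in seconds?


t = 299 / (29.8 * 360) * 60 = 1.67 s

1.67 s


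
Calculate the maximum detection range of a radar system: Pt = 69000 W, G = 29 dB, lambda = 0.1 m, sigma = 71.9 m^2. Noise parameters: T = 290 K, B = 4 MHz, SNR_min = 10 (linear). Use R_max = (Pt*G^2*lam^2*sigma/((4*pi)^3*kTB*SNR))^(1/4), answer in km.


G_lin = 10^(29/10) = 794.328235
R^4 = 69000 * 794.328235^2 * 0.1^2 * 71.9 / ((4*pi)^3 * 1.38e-23 * 290 * 4000000.0 * 10)
R^4 = 9.85397e19 m^4
R_max = (9.85397e19)^(1/4) = 99632.9 m = 99.6 km

99.6 km


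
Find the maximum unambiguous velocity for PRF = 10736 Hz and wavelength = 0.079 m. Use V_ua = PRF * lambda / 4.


V_ua = 10736 * 0.079 / 4 = 212.0 m/s

212.0 m/s


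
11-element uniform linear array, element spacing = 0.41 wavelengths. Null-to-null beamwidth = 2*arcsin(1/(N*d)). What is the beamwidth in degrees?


1/(N*d) = 1/(11*0.41) = 0.221729
BW = 2*arcsin(0.221729) = 25.6 degrees

25.6 degrees


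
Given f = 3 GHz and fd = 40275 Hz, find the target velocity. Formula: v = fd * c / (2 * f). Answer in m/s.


v = 40275 * 3e8 / (2 * 3000000000.0) = 2013.8 m/s

2013.8 m/s


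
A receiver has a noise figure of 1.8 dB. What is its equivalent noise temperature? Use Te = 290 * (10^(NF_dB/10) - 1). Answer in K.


NF_lin = 10^(1.8/10) = 1.513561
Te = 290 * (1.513561 - 1) = 148.9 K

148.9 K


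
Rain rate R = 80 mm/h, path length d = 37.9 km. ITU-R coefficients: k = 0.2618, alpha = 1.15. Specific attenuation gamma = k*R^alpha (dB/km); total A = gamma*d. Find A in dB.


gamma = 0.2618 * 80^1.15 = 40.413189 dB/km
A = 40.413189 * 37.9 = 1531.66 dB

1531.66 dB


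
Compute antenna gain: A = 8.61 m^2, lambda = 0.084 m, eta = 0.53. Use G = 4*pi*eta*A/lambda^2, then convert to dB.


G_linear = 4*pi*0.53*8.61/0.084^2 = 8127.0
G_dB = 10*log10(8127.0) = 39.1 dB

39.1 dB


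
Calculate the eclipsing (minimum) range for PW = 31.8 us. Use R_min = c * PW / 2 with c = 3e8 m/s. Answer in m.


R_min = 3e8 * 31.8e-6 / 2 = 4770.0 m

4770.0 m


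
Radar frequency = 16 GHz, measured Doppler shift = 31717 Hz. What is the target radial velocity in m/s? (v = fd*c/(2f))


v = 31717 * 3e8 / (2 * 16000000000.0) = 297.3 m/s

297.3 m/s


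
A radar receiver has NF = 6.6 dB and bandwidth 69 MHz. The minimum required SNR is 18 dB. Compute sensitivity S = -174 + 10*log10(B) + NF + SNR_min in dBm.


10*log10(69000000.0) = 78.39
S = -174 + 78.39 + 6.6 + 18 = -71.0 dBm

-71.0 dBm


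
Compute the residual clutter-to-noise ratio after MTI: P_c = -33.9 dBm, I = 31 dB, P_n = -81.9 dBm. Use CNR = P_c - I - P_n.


CNR = -33.9 - 31 - (-81.9) = 17.0 dB

17.0 dB


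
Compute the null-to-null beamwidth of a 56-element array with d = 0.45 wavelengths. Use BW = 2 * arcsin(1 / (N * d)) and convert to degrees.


1/(N*d) = 1/(56*0.45) = 0.039683
BW = 2*arcsin(0.039683) = 4.5 degrees

4.5 degrees


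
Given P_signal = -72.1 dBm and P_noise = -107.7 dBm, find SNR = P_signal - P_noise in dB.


SNR = -72.1 - (-107.7) = 35.6 dB

35.6 dB


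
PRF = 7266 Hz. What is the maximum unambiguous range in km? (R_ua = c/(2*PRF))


R_ua = 3e8 / (2 * 7266) = 20644.1 m = 20.6 km

20.6 km


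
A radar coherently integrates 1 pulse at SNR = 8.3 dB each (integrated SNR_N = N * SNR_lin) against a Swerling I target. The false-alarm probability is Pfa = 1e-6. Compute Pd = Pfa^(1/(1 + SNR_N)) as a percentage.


SNR_lin = 10^(8.3/10) = 6.76083
SNR_N = 1 * 6.76083 = 6.76083
1/(1 + SNR_N) = 1/7.76083 = 0.1288522
Pd = (1e-6)^0.1288522 = 0.16861
Pd = 16.9%

16.9%


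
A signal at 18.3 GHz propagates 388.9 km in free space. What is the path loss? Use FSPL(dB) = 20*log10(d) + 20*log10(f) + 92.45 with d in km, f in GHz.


20*log10(388.9) = 51.8
20*log10(18.3) = 25.25
FSPL = 169.5 dB

169.5 dB


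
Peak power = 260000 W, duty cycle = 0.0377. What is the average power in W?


P_avg = 260000 * 0.0377 = 9802.0 W

9802.0 W


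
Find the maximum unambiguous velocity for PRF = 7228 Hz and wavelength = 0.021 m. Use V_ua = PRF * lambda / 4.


V_ua = 7228 * 0.021 / 4 = 37.9 m/s

37.9 m/s


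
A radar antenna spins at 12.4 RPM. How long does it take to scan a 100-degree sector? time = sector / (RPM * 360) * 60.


t = 100 / (12.4 * 360) * 60 = 1.34 s

1.34 s


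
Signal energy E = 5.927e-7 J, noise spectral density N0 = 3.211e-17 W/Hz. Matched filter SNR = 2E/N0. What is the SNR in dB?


SNR_lin = 2 * 5.927e-7 / 3.211e-17 = 3.692e10
SNR_dB = 10*log10(3.692e10) = 105.7 dB

105.7 dB


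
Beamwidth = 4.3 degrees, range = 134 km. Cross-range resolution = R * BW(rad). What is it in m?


BW_rad = 0.075049158
CR = 134000 * 0.075049158 = 10056.6 m

10056.6 m


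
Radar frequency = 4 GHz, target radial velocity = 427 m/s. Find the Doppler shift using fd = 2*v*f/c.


fd = 2 * 427 * 4000000000.0 / 3e8 = 11386.7 Hz

11386.7 Hz


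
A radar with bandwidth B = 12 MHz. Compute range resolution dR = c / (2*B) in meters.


dR = 3e8 / (2 * 12000000.0) = 12.5 m

12.5 m


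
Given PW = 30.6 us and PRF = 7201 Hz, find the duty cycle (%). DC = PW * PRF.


DC = 30.6e-6 * 7201 * 100 = 22.04%

22.04%


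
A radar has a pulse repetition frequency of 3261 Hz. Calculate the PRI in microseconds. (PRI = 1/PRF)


PRI = 1/3261 = 0.0003066544 s = 306.7 us

306.7 us


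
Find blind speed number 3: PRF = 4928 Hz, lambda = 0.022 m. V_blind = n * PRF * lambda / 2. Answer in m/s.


V_blind = 3 * 4928 * 0.022 / 2 = 162.6 m/s

162.6 m/s


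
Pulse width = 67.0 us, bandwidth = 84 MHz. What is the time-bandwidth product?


TBP = 67.0 * 84 = 5628.0

5628.0


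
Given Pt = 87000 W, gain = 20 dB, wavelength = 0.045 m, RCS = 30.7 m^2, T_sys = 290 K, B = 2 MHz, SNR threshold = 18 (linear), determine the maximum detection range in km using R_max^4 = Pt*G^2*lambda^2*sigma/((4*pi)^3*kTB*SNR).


G_lin = 10^(20/10) = 100.0
R^4 = 87000 * 100.0^2 * 0.045^2 * 30.7 / ((4*pi)^3 * 1.38e-23 * 290 * 2000000.0 * 18)
R^4 = 1.89179e17 m^4
R_max = (1.89179e17)^(1/4) = 20855.4 m = 20.9 km

20.9 km


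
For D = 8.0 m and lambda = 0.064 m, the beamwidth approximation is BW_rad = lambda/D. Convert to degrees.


BW_rad = 0.064 / 8.0 = 0.008
BW_deg = 0.46 degrees

0.46 degrees


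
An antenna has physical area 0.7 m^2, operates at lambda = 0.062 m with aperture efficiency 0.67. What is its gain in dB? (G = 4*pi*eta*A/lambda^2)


G_linear = 4*pi*0.67*0.7/0.062^2 = 1533.2
G_dB = 10*log10(1533.2) = 31.9 dB

31.9 dB


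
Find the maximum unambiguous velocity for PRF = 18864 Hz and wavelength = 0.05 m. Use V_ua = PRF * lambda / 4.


V_ua = 18864 * 0.05 / 4 = 235.8 m/s

235.8 m/s


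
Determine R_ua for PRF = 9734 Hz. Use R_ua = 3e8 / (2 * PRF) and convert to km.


R_ua = 3e8 / (2 * 9734) = 15409.9 m = 15.4 km

15.4 km


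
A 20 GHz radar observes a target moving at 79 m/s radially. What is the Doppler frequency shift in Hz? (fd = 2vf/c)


fd = 2 * 79 * 20000000000.0 / 3e8 = 10533.3 Hz

10533.3 Hz


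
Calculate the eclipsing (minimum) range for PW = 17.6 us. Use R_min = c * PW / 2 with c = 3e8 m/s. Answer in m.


R_min = 3e8 * 17.6e-6 / 2 = 2640.0 m

2640.0 m


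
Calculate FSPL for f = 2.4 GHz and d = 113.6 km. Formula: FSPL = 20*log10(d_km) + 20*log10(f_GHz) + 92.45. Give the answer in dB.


20*log10(113.6) = 41.11
20*log10(2.4) = 7.6
FSPL = 141.2 dB

141.2 dB


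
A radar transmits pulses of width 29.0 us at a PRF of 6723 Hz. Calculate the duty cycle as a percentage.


DC = 29.0e-6 * 6723 * 100 = 19.5%

19.5%


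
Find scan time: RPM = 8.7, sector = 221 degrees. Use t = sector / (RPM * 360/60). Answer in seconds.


t = 221 / (8.7 * 360) * 60 = 4.23 s

4.23 s


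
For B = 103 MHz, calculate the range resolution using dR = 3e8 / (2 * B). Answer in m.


dR = 3e8 / (2 * 103000000.0) = 1.46 m

1.46 m


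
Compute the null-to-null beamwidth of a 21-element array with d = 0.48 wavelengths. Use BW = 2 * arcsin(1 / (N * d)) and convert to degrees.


1/(N*d) = 1/(21*0.48) = 0.099206
BW = 2*arcsin(0.099206) = 11.4 degrees

11.4 degrees


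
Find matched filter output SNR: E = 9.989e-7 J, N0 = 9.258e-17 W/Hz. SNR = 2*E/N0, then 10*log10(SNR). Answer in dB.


SNR_lin = 2 * 9.989e-7 / 9.258e-17 = 2.158e10
SNR_dB = 10*log10(2.158e10) = 103.3 dB

103.3 dB


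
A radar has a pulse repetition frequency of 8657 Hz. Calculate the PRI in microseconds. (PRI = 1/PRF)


PRI = 1/8657 = 0.0001155135 s = 115.5 us

115.5 us


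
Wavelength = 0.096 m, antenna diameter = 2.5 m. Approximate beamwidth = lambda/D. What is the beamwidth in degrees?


BW_rad = 0.096 / 2.5 = 0.0384
BW_deg = 2.2 degrees

2.2 degrees


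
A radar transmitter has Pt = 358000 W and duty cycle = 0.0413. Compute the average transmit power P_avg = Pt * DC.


P_avg = 358000 * 0.0413 = 14785.4 W

14785.4 W


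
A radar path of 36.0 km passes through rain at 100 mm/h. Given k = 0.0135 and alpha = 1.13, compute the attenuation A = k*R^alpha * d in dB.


gamma = 0.0135 * 100^1.13 = 2.456596 dB/km
A = 2.456596 * 36.0 = 88.44 dB

88.44 dB


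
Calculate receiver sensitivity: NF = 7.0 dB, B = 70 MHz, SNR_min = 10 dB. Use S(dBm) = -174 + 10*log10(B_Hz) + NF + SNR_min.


10*log10(70000000.0) = 78.45
S = -174 + 78.45 + 7.0 + 10 = -78.5 dBm

-78.5 dBm


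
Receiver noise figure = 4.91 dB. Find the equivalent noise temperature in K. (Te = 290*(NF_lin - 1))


NF_lin = 10^(4.91/10) = 3.097419
Te = 290 * (3.097419 - 1) = 608.3 K

608.3 K


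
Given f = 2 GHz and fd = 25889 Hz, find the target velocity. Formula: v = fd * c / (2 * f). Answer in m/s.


v = 25889 * 3e8 / (2 * 2000000000.0) = 1941.7 m/s

1941.7 m/s


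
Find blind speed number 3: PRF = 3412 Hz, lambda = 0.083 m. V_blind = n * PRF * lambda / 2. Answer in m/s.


V_blind = 3 * 3412 * 0.083 / 2 = 424.8 m/s

424.8 m/s


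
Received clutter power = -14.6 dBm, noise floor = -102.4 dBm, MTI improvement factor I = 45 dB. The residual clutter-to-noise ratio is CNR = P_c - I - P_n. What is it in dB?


CNR = -14.6 - 45 - (-102.4) = 42.8 dB

42.8 dB


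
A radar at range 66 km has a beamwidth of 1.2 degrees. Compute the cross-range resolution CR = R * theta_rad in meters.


BW_rad = 0.020943951
CR = 66000 * 0.020943951 = 1382.3 m

1382.3 m


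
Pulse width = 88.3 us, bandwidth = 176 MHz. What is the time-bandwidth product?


TBP = 88.3 * 176 = 15540.8

15540.8


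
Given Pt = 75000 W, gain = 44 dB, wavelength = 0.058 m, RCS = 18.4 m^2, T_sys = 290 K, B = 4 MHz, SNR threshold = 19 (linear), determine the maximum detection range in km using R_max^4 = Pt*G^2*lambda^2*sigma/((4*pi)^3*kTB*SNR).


G_lin = 10^(44/10) = 25118.864315
R^4 = 75000 * 25118.864315^2 * 0.058^2 * 18.4 / ((4*pi)^3 * 1.38e-23 * 290 * 4000000.0 * 19)
R^4 = 4.85305e21 m^4
R_max = (4.85305e21)^(1/4) = 263939.1 m = 263.9 km

263.9 km


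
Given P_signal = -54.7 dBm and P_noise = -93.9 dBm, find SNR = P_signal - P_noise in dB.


SNR = -54.7 - (-93.9) = 39.2 dB

39.2 dB


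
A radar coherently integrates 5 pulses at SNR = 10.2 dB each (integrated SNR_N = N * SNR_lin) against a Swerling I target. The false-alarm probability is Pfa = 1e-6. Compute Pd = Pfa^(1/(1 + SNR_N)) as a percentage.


SNR_lin = 10^(10.2/10) = 10.47129
SNR_N = 5 * 10.47129 = 52.35645
1/(1 + SNR_N) = 1/53.35645 = 0.0187419
Pd = (1e-6)^0.0187419 = 0.77188
Pd = 77.2%

77.2%


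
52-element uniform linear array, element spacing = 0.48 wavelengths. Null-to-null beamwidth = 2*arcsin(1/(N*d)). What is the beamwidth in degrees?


1/(N*d) = 1/(52*0.48) = 0.040064
BW = 2*arcsin(0.040064) = 4.6 degrees

4.6 degrees


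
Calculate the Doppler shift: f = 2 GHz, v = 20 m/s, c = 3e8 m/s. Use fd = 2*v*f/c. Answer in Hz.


fd = 2 * 20 * 2000000000.0 / 3e8 = 266.7 Hz

266.7 Hz


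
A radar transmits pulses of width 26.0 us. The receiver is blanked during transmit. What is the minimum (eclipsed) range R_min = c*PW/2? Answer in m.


R_min = 3e8 * 26.0e-6 / 2 = 3900.0 m

3900.0 m


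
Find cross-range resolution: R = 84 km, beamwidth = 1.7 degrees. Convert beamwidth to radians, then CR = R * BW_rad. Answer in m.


BW_rad = 0.029670597
CR = 84000 * 0.029670597 = 2492.3 m

2492.3 m


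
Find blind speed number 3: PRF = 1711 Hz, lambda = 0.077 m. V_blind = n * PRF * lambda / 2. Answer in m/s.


V_blind = 3 * 1711 * 0.077 / 2 = 197.6 m/s

197.6 m/s


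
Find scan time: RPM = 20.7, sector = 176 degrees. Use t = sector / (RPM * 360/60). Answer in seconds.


t = 176 / (20.7 * 360) * 60 = 1.42 s

1.42 s


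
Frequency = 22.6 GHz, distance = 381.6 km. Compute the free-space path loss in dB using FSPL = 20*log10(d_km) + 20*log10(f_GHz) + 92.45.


20*log10(381.6) = 51.63
20*log10(22.6) = 27.08
FSPL = 171.2 dB

171.2 dB


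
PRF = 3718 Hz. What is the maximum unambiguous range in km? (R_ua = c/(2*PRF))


R_ua = 3e8 / (2 * 3718) = 40344.3 m = 40.3 km

40.3 km


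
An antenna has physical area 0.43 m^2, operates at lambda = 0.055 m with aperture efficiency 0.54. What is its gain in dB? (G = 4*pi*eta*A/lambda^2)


G_linear = 4*pi*0.54*0.43/0.055^2 = 964.6
G_dB = 10*log10(964.6) = 29.8 dB

29.8 dB


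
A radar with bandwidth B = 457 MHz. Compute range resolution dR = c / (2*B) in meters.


dR = 3e8 / (2 * 457000000.0) = 0.33 m

0.33 m


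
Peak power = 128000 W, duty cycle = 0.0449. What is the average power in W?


P_avg = 128000 * 0.0449 = 5747.2 W

5747.2 W


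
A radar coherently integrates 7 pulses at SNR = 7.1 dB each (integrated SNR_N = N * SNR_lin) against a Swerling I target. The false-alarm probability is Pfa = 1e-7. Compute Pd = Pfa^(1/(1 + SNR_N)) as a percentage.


SNR_lin = 10^(7.1/10) = 5.12861
SNR_N = 7 * 5.12861 = 35.90027
1/(1 + SNR_N) = 1/36.90027 = 0.0271001
Pd = (1e-7)^0.0271001 = 0.6461
Pd = 64.6%

64.6%


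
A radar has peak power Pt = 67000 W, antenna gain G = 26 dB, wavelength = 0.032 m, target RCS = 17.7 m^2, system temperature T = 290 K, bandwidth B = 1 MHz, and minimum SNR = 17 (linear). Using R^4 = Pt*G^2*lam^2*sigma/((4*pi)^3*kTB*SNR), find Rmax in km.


G_lin = 10^(26/10) = 398.107171
R^4 = 67000 * 398.107171^2 * 0.032^2 * 17.7 / ((4*pi)^3 * 1.38e-23 * 290 * 1000000.0 * 17)
R^4 = 1.42558e18 m^4
R_max = (1.42558e18)^(1/4) = 34554.0 m = 34.6 km

34.6 km


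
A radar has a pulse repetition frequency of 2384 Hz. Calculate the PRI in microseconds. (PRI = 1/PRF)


PRI = 1/2384 = 0.0004194631 s = 419.5 us

419.5 us


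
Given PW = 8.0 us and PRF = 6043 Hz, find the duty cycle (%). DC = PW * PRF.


DC = 8.0e-6 * 6043 * 100 = 4.83%

4.83%


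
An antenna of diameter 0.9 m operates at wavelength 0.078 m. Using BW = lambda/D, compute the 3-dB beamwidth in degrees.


BW_rad = 0.078 / 0.9 = 0.086667
BW_deg = 4.97 degrees

4.97 degrees


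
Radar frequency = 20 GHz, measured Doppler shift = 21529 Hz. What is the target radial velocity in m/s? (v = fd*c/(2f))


v = 21529 * 3e8 / (2 * 20000000000.0) = 161.5 m/s

161.5 m/s


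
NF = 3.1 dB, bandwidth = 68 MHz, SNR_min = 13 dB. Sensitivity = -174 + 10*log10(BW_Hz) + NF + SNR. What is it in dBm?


10*log10(68000000.0) = 78.33
S = -174 + 78.33 + 3.1 + 13 = -79.6 dBm

-79.6 dBm


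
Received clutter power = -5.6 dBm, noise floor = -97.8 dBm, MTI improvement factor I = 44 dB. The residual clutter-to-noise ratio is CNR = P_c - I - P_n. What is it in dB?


CNR = -5.6 - 44 - (-97.8) = 48.2 dB

48.2 dB


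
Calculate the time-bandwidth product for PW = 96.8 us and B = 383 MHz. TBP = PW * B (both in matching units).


TBP = 96.8 * 383 = 37074.4

37074.4


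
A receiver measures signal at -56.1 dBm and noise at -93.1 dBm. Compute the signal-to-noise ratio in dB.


SNR = -56.1 - (-93.1) = 37.0 dB

37.0 dB


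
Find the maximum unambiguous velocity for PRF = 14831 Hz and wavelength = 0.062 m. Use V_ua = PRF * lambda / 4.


V_ua = 14831 * 0.062 / 4 = 229.9 m/s

229.9 m/s


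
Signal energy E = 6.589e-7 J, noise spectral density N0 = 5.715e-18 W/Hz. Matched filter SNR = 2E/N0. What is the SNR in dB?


SNR_lin = 2 * 6.589e-7 / 5.715e-18 = 2.306e11
SNR_dB = 10*log10(2.306e11) = 113.6 dB

113.6 dB


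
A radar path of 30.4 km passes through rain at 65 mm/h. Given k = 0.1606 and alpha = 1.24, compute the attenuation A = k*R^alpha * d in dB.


gamma = 0.1606 * 65^1.24 = 28.428772 dB/km
A = 28.428772 * 30.4 = 864.23 dB

864.23 dB


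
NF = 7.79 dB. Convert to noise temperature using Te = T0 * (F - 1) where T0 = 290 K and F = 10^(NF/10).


NF_lin = 10^(7.79/10) = 6.011737
Te = 290 * (6.011737 - 1) = 1453.4 K

1453.4 K


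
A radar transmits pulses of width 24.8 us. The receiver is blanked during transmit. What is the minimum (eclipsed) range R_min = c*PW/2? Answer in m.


R_min = 3e8 * 24.8e-6 / 2 = 3720.0 m

3720.0 m


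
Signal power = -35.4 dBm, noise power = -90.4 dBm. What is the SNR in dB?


SNR = -35.4 - (-90.4) = 55.0 dB

55.0 dB


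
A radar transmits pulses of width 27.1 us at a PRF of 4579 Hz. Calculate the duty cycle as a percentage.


DC = 27.1e-6 * 4579 * 100 = 12.41%

12.41%


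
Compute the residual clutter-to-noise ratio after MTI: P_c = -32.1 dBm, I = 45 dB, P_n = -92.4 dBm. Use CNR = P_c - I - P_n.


CNR = -32.1 - 45 - (-92.4) = 15.3 dB

15.3 dB


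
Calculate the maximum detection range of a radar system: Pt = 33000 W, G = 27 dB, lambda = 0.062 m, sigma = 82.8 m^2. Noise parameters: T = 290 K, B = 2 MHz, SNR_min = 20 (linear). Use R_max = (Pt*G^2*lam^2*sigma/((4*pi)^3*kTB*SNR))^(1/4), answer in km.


G_lin = 10^(27/10) = 501.187234
R^4 = 33000 * 501.187234^2 * 0.062^2 * 82.8 / ((4*pi)^3 * 1.38e-23 * 290 * 2000000.0 * 20)
R^4 = 8.30541e18 m^4
R_max = (8.30541e18)^(1/4) = 53683.4 m = 53.7 km

53.7 km


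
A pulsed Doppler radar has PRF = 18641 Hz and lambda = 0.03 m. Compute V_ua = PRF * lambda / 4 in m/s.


V_ua = 18641 * 0.03 / 4 = 139.8 m/s

139.8 m/s


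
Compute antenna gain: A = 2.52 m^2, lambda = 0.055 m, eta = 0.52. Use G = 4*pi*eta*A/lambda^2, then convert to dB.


G_linear = 4*pi*0.52*2.52/0.055^2 = 5443.63
G_dB = 10*log10(5443.63) = 37.4 dB

37.4 dB


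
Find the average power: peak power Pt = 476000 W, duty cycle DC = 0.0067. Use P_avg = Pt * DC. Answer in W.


P_avg = 476000 * 0.0067 = 3189.2 W

3189.2 W


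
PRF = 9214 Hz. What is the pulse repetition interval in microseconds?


PRI = 1/9214 = 0.0001085305 s = 108.5 us

108.5 us


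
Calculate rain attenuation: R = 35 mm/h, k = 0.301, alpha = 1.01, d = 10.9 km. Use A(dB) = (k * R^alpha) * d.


gamma = 0.301 * 35^1.01 = 10.916294 dB/km
A = 10.916294 * 10.9 = 118.99 dB

118.99 dB


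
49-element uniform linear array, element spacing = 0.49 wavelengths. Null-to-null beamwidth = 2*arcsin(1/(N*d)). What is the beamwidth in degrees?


1/(N*d) = 1/(49*0.49) = 0.041649
BW = 2*arcsin(0.041649) = 4.8 degrees

4.8 degrees


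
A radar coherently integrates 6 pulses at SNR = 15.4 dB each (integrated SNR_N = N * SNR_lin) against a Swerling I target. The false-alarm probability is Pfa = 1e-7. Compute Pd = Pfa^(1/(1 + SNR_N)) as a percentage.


SNR_lin = 10^(15.4/10) = 34.67369
SNR_N = 6 * 34.67369 = 208.04214
1/(1 + SNR_N) = 1/209.04214 = 0.0047837
Pd = (1e-7)^0.0047837 = 0.92579
Pd = 92.6%

92.6%


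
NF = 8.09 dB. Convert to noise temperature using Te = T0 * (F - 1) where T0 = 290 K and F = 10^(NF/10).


NF_lin = 10^(8.09/10) = 6.441693
Te = 290 * (6.441693 - 1) = 1578.1 K

1578.1 K


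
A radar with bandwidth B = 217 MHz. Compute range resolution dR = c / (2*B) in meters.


dR = 3e8 / (2 * 217000000.0) = 0.69 m

0.69 m


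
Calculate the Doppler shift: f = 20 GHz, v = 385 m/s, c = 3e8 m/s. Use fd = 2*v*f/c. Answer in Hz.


fd = 2 * 385 * 20000000000.0 / 3e8 = 51333.3 Hz

51333.3 Hz


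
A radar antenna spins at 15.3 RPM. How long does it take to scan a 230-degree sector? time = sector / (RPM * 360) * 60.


t = 230 / (15.3 * 360) * 60 = 2.51 s

2.51 s


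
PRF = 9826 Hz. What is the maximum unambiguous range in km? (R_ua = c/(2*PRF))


R_ua = 3e8 / (2 * 9826) = 15265.6 m = 15.3 km

15.3 km


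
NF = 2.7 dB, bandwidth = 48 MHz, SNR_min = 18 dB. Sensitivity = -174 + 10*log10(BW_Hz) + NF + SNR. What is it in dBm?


10*log10(48000000.0) = 76.81
S = -174 + 76.81 + 2.7 + 18 = -76.5 dBm

-76.5 dBm


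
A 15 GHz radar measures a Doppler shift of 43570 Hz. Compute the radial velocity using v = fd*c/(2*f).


v = 43570 * 3e8 / (2 * 15000000000.0) = 435.7 m/s

435.7 m/s


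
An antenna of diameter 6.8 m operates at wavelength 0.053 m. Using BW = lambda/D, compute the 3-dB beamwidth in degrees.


BW_rad = 0.053 / 6.8 = 0.007794
BW_deg = 0.45 degrees

0.45 degrees


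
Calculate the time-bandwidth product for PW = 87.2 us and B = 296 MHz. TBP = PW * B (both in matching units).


TBP = 87.2 * 296 = 25811.2

25811.2


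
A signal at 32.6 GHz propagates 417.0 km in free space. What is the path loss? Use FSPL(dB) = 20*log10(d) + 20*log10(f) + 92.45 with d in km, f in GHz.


20*log10(417.0) = 52.4
20*log10(32.6) = 30.26
FSPL = 175.1 dB

175.1 dB


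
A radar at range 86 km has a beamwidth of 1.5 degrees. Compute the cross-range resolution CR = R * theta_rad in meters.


BW_rad = 0.026179939
CR = 86000 * 0.026179939 = 2251.5 m

2251.5 m


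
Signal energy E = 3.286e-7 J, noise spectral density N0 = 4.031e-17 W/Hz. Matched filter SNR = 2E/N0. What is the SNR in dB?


SNR_lin = 2 * 3.286e-7 / 4.031e-17 = 1.63e10
SNR_dB = 10*log10(1.63e10) = 102.1 dB

102.1 dB


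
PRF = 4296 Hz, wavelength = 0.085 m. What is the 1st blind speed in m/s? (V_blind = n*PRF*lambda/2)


V_blind = 1 * 4296 * 0.085 / 2 = 182.6 m/s

182.6 m/s


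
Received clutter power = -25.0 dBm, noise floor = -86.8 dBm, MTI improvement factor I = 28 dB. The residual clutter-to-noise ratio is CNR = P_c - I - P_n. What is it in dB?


CNR = -25.0 - 28 - (-86.8) = 33.8 dB

33.8 dB


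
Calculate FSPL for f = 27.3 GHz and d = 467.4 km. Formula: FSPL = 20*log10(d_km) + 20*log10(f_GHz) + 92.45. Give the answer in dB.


20*log10(467.4) = 53.39
20*log10(27.3) = 28.72
FSPL = 174.6 dB

174.6 dB


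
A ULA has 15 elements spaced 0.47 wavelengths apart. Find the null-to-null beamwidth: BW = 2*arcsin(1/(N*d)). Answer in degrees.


1/(N*d) = 1/(15*0.47) = 0.141844
BW = 2*arcsin(0.141844) = 16.3 degrees

16.3 degrees


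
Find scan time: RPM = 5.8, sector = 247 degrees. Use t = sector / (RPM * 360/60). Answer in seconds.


t = 247 / (5.8 * 360) * 60 = 7.1 s

7.1 s


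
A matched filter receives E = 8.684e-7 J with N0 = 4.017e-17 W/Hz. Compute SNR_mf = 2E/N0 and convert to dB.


SNR_lin = 2 * 8.684e-7 / 4.017e-17 = 4.324e10
SNR_dB = 10*log10(4.324e10) = 106.4 dB

106.4 dB


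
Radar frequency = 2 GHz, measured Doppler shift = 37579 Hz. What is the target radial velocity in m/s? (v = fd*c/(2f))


v = 37579 * 3e8 / (2 * 2000000000.0) = 2818.4 m/s

2818.4 m/s


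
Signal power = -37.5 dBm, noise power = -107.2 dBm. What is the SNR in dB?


SNR = -37.5 - (-107.2) = 69.7 dB

69.7 dB


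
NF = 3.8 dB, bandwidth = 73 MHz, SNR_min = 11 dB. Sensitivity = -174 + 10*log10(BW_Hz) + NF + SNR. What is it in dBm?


10*log10(73000000.0) = 78.63
S = -174 + 78.63 + 3.8 + 11 = -80.6 dBm

-80.6 dBm


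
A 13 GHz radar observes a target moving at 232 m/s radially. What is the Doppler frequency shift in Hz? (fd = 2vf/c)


fd = 2 * 232 * 13000000000.0 / 3e8 = 20106.7 Hz

20106.7 Hz


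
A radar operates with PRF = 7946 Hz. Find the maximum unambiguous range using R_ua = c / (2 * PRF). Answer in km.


R_ua = 3e8 / (2 * 7946) = 18877.4 m = 18.9 km

18.9 km


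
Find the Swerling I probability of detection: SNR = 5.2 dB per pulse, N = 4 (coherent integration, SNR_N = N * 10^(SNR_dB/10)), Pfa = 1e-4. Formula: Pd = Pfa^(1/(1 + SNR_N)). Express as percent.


SNR_lin = 10^(5.2/10) = 3.31131
SNR_N = 4 * 3.31131 = 13.24524
1/(1 + SNR_N) = 1/14.24524 = 0.0701989
Pd = (1e-4)^0.0701989 = 0.52385
Pd = 52.4%

52.4%


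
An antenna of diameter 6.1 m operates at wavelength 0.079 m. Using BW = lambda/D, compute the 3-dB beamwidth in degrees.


BW_rad = 0.079 / 6.1 = 0.012951
BW_deg = 0.74 degrees

0.74 degrees


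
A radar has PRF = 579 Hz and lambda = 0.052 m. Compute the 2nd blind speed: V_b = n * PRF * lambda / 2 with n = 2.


V_blind = 2 * 579 * 0.052 / 2 = 30.1 m/s

30.1 m/s


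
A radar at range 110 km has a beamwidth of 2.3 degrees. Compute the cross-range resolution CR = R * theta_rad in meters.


BW_rad = 0.040142573
CR = 110000 * 0.040142573 = 4415.7 m

4415.7 m


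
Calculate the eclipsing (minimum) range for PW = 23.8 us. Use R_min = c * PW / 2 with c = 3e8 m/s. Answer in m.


R_min = 3e8 * 23.8e-6 / 2 = 3570.0 m

3570.0 m


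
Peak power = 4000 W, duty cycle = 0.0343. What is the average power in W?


P_avg = 4000 * 0.0343 = 137.2 W

137.2 W


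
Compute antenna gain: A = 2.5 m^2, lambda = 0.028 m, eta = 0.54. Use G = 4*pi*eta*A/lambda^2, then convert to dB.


G_linear = 4*pi*0.54*2.5/0.028^2 = 21638.52
G_dB = 10*log10(21638.52) = 43.4 dB

43.4 dB


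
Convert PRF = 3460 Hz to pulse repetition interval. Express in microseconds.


PRI = 1/3460 = 0.0002890173 s = 289.0 us

289.0 us


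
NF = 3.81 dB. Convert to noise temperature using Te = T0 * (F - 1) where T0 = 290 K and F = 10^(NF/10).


NF_lin = 10^(3.81/10) = 2.404363
Te = 290 * (2.404363 - 1) = 407.3 K

407.3 K


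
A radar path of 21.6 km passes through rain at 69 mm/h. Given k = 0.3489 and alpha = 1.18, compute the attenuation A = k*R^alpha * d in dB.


gamma = 0.3489 * 69^1.18 = 51.587312 dB/km
A = 51.587312 * 21.6 = 1114.29 dB

1114.29 dB
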